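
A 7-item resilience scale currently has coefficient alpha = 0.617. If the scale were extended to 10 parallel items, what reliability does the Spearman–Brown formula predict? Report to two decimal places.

Length factor m = 10/7 = 1.4286
α' = m·α / (1 + (m−1)·α)
   = 10/7 × 0.617 / (1 + (10/7 − 1) × 0.617)
   = 0.8814 / 1.2644 = 0.70

predicted reliability = 0.70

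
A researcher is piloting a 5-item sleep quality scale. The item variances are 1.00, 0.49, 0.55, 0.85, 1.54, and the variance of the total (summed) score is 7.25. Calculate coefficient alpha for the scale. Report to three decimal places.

α = 0.486

Σσ²ᵢ = 1.00 + 0.49 + 0.55 + 0.85 + 1.54 = 4.43
α = (k/(k−1))·(1 − Σσ²ᵢ/σ²_total) = (5/4)·(1 − 4.43/7.25) = 0.486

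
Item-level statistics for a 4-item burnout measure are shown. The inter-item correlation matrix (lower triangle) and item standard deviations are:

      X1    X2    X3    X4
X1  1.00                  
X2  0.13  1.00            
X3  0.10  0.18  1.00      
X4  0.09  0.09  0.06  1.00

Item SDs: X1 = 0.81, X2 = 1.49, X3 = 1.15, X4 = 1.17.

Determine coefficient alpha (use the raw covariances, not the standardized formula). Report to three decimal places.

Σσ²ᵢ = 0.81² + 1.49² + 1.15² + 1.17² = 5.5676
Covariances σ_ij = r_ij · s_i · s_j:
  σ(X1,X2) = 0.13 × 0.81 × 1.49 = 0.1569
  σ(X1,X3) = 0.10 × 0.81 × 1.15 = 0.0932
  σ(X1,X4) = 0.09 × 0.81 × 1.17 = 0.0853
  σ(X2,X3) = 0.18 × 1.49 × 1.15 = 0.3084
  σ(X2,X4) = 0.09 × 1.49 × 1.17 = 0.1569
  σ(X3,X4) = 0.06 × 1.15 × 1.17 = 0.0807
σ²_T = Σσ²ᵢ + 2·Σσ_ij = 5.5676 + 2 × 0.8814 = 7.3304
α = (4/3)·(1 − 5.5676/7.3304) = 0.321

coefficient alpha = 0.321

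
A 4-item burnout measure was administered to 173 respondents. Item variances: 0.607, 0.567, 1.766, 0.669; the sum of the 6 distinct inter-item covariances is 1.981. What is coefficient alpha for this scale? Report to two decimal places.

α = 0.70

Σσᵢ² = 0.607 + 0.567 + 1.766 + 0.669 = 3.609
Sum of distinct covariances = 1.981
σ²_total = Σσᵢ² + 2·Σcov = 3.609 + 2 × 1.981 = 7.571
α = (4/3)·(1 − 3.609/7.571) = 0.70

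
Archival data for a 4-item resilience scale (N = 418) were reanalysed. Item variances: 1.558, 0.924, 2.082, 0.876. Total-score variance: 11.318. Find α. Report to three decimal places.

α = 0.692

sum of item variances = 1.558 + 0.924 + 2.082 + 0.876 = 5.440
α = (k/(k−1))·(1 − sum of item variances/σ²_total) = (4/3)·(1 − 5.440/11.318) = 0.692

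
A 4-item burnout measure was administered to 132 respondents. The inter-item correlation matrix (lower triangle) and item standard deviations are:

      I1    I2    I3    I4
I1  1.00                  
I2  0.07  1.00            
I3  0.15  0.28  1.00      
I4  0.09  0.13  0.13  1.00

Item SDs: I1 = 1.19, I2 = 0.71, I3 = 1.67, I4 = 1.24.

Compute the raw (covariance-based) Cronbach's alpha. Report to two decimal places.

Σσ²ᵢ = 1.19² + 0.71² + 1.67² + 1.24² = 6.2467
Covariances σ_ij = r_ij · s_i · s_j:
  σ(I1,I2) = 0.07 × 1.19 × 0.71 = 0.0591
  σ(I1,I3) = 0.15 × 1.19 × 1.67 = 0.2981
  σ(I1,I4) = 0.09 × 1.19 × 1.24 = 0.1328
  σ(I2,I3) = 0.28 × 0.71 × 1.67 = 0.3320
  σ(I2,I4) = 0.13 × 0.71 × 1.24 = 0.1145
  σ(I3,I4) = 0.13 × 1.67 × 1.24 = 0.2692
σ²_T = Σσ²ᵢ + 2·Σσ_ij = 6.2467 + 2 × 1.2057 = 8.6581
α = (4/3)·(1 − 6.2467/8.6581) = 0.37

α = 0.37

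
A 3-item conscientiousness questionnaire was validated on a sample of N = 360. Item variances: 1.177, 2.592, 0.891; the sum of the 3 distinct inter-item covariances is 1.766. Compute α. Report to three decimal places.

Σσᵢ² = 1.177 + 2.592 + 0.891 = 4.660
Sum of distinct covariances = 1.766
σ²_total = Σσᵢ² + 2·Σcov = 4.660 + 2 × 1.766 = 8.192
α = (3/2)·(1 − 4.660/8.192) = 0.647

α = 0.647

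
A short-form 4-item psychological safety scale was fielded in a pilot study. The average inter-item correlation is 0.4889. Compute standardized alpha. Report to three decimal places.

α = 0.793

Standardized α = k·r̄ / (1 + (k−1)·r̄) = 4 × 0.4889 / (1 + 3 × 0.4889)
  = 1.9556 / 2.4667 = 0.793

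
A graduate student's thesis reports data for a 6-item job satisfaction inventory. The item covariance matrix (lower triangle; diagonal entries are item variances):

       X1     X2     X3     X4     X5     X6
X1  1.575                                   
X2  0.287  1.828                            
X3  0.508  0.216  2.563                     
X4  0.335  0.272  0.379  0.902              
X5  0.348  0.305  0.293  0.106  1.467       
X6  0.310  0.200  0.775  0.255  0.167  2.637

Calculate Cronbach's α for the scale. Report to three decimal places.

Cronbach's α = 0.557

sum of item variances = 1.575 + 1.828 + 2.563 + 0.902 + 1.467 + 2.637 = 10.972
Σ_{i<j} σ_ij = 4.756
total variance = 10.972 + 2 × 4.756 = 20.484
α = (k/(k−1))·(1 − sum of item variances/total variance) = (6/5)·(1 − 10.972/20.484) = 0.557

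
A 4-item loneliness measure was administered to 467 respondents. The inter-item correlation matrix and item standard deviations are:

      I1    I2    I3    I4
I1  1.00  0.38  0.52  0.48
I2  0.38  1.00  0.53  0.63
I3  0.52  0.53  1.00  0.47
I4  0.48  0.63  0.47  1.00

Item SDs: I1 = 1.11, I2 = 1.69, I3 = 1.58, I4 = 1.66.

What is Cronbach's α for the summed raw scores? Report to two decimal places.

Cronbach's α = 0.80

Σσ²ᵢ = 1.11² + 1.69² + 1.58² + 1.66² = 9.3402
Covariances σ_ij = r_ij · s_i · s_j:
  σ(I1,I2) = 0.38 × 1.11 × 1.69 = 0.7128
  σ(I1,I3) = 0.52 × 1.11 × 1.58 = 0.9120
  σ(I1,I4) = 0.48 × 1.11 × 1.66 = 0.8844
  σ(I2,I3) = 0.53 × 1.69 × 1.58 = 1.4152
  σ(I2,I4) = 0.63 × 1.69 × 1.66 = 1.7674
  σ(I3,I4) = 0.47 × 1.58 × 1.66 = 1.2327
σ²_T = Σσ²ᵢ + 2·Σσ_ij = 9.3402 + 2 × 6.9245 = 23.1892
α = (4/3)·(1 − 9.3402/23.1892) = 0.80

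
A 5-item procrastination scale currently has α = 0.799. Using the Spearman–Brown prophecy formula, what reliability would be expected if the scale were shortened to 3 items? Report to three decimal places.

Length factor m = 3/5 = 0.6000
α' = m·α / (1 − (1−m)·α)
   = 3/5 × 0.799 / (1 − (1 − 3/5) × 0.799)
   = 0.4794 / 0.6804 = 0.705

predicted reliability = 0.705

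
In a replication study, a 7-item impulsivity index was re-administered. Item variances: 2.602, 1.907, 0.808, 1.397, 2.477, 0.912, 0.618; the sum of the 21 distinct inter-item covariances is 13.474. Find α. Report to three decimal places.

α = 0.835

Σσᵢ² = 2.602 + 1.907 + 0.808 + 1.397 + 2.477 + 0.912 + 0.618 = 10.721
Sum of distinct covariances = 13.474
σ²_total = Σσᵢ² + 2·Σcov = 10.721 + 2 × 13.474 = 37.669
α = (7/6)·(1 − 10.721/37.669) = 0.835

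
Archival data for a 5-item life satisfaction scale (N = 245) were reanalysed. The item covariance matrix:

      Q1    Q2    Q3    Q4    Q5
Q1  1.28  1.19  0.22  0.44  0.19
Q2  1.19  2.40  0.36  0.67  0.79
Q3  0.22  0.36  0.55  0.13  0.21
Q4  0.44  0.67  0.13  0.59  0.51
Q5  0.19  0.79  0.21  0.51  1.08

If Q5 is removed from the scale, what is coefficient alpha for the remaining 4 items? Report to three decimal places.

coefficient alpha = 0.740

Remaining items: Q1, Q2, Q3, Q4 (k = 4).
sum of item variances = 1.28 + 2.40 + 0.55 + 0.59 = 4.82
Var(T) = 4.82 + 2 × 3.01 = 10.84
α (item deleted) = (4/3)·(1 − 4.82/10.84) = 0.740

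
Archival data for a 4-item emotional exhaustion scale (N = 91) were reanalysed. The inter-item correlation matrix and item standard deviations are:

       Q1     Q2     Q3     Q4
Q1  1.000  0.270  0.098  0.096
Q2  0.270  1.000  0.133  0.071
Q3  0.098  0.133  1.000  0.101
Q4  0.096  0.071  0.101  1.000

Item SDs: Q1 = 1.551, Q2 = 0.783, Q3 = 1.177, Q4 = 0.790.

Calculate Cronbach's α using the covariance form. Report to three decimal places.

α = 0.347

Σσ²ᵢ = 1.551² + 0.783² + 1.177² + 0.790² = 5.0281
Covariances σ_ij = r_ij · s_i · s_j:
  σ(Q1,Q2) = 0.270 × 1.551 × 0.783 = 0.3279
  σ(Q1,Q3) = 0.098 × 1.551 × 1.177 = 0.1789
  σ(Q1,Q4) = 0.096 × 1.551 × 0.790 = 0.1176
  σ(Q2,Q3) = 0.133 × 0.783 × 1.177 = 0.1226
  σ(Q2,Q4) = 0.071 × 0.783 × 0.790 = 0.0439
  σ(Q3,Q4) = 0.101 × 1.177 × 0.790 = 0.0939
σ²_T = Σσ²ᵢ + 2·Σσ_ij = 5.0281 + 2 × 0.8848 = 6.7977
α = (4/3)·(1 − 5.0281/6.7977) = 0.347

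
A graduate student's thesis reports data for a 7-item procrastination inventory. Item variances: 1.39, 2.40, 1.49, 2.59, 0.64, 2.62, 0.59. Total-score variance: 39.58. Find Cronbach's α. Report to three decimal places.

α = 0.821

sum of item variances = 1.39 + 2.40 + 1.49 + 2.59 + 0.64 + 2.62 + 0.59 = 11.72
α = (k/(k−1))·(1 − sum of item variances/total variance) = (7/6)·(1 − 11.72/39.58) = 0.821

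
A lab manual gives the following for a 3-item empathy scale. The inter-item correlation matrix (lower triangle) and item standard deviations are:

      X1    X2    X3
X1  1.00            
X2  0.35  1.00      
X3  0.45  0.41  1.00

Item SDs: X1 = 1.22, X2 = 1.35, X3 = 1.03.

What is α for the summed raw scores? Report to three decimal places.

α = 0.659

Σσ²ᵢ = 1.22² + 1.35² + 1.03² = 4.3718
Covariances σ_ij = r_ij · s_i · s_j:
  σ(X1,X2) = 0.35 × 1.22 × 1.35 = 0.5765
  σ(X1,X3) = 0.45 × 1.22 × 1.03 = 0.5655
  σ(X2,X3) = 0.41 × 1.35 × 1.03 = 0.5701
σ²_T = Σσ²ᵢ + 2·Σσ_ij = 4.3718 + 2 × 1.7121 = 7.7960
α = (3/2)·(1 − 4.3718/7.7960) = 0.659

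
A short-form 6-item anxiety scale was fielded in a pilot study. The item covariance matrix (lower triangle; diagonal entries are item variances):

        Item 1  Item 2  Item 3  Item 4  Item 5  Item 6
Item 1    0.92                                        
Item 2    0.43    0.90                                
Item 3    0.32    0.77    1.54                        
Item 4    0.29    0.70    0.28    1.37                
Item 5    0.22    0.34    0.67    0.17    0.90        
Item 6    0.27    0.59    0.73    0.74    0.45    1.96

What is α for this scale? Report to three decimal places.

α = 0.777

ΣVar(i) = 0.92 + 0.90 + 1.54 + 1.37 + 0.90 + 1.96 = 7.59
Sum of the distinct covariances = 6.97
Var(T) = 7.59 + 2 × 6.97 = 21.53
α = (k/(k−1))·(1 − ΣVar(i)/Var(T)) = (6/5)·(1 − 7.59/21.53) = 0.777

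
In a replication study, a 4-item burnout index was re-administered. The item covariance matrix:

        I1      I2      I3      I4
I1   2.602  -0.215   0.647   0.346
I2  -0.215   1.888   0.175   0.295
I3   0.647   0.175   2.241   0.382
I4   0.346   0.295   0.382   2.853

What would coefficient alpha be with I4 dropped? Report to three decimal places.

Remaining items: I1, I2, I3 (k = 3).
Σσᵢ² = 2.602 + 1.888 + 2.241 = 6.731
Var(T) = 6.731 + 2 × 0.607 = 7.945
α (item deleted) = (3/2)·(1 − 6.731/7.945) = 0.229

α = 0.229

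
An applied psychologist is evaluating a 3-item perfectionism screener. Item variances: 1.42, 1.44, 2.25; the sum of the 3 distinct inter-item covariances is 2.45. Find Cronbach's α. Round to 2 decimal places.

α = 0.73

Σσ²ᵢ = 1.42 + 1.44 + 2.25 = 5.11
Sum of distinct covariances = 2.45
total variance = Σσ²ᵢ + 2·Σcov = 5.11 + 2 × 2.45 = 10.01
α = (3/2)·(1 − 5.11/10.01) = 0.73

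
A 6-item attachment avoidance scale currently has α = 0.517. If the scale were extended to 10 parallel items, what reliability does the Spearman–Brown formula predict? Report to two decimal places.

Length factor m = 10/6 = 1.6667
α' = m·α / (1 + (m−1)·α)
   = 10/6 × 0.517 / (1 + (10/6 − 1) × 0.517)
   = 0.8617 / 1.3447 = 0.64

predicted reliability = 0.64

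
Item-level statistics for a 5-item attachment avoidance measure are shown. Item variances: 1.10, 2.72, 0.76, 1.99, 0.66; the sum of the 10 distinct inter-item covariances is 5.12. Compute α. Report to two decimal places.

sum of item variances = 1.10 + 2.72 + 0.76 + 1.99 + 0.66 = 7.23
Sum of distinct covariances = 5.12
Var(T) = sum of item variances + 2·Σcov = 7.23 + 2 × 5.12 = 17.47
α = (5/4)·(1 − 7.23/17.47) = 0.73

α = 0.73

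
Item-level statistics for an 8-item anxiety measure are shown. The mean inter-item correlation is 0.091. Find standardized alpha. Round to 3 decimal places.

Standardized α = k·r̄ / (1 + (k−1)·r̄) = 8 × 0.091 / (1 + 7 × 0.091)
  = 0.7280 / 1.6370 = 0.445

α = 0.445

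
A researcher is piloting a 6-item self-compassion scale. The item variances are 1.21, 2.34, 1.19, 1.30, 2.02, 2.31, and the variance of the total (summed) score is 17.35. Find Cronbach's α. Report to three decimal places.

ΣVar(i) = 1.21 + 2.34 + 1.19 + 1.30 + 2.02 + 2.31 = 10.37
α = (k/(k−1))·(1 − ΣVar(i)/total variance) = (6/5)·(1 − 10.37/17.35) = 0.483

Cronbach's α = 0.483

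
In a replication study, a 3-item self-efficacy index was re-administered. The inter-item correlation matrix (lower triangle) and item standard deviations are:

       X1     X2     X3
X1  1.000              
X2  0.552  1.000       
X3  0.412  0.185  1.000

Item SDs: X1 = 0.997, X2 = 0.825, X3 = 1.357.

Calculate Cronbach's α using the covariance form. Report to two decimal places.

Σσ²ᵢ = 0.997² + 0.825² + 1.357² = 3.5161
Covariances σ_ij = r_ij · s_i · s_j:
  σ(X1,X2) = 0.552 × 0.997 × 0.825 = 0.4540
  σ(X1,X3) = 0.412 × 0.997 × 1.357 = 0.5574
  σ(X2,X3) = 0.185 × 0.825 × 1.357 = 0.2071
σ²_T = Σσ²ᵢ + 2·Σσ_ij = 3.5161 + 2 × 1.2185 = 5.9531
α = (3/2)·(1 − 3.5161/5.9531) = 0.61

α = 0.61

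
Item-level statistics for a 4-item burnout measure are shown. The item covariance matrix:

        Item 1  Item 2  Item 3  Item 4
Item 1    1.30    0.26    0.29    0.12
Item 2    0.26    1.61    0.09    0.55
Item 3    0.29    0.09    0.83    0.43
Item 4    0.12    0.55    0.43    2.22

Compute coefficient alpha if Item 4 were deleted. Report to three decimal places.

Remaining items: Item 1, Item 2, Item 3 (k = 3).
sum of item variances = 1.30 + 1.61 + 0.83 = 3.74
Var(T) = 3.74 + 2 × 0.64 = 5.02
α (item deleted) = (3/2)·(1 − 3.74/5.02) = 0.382

coefficient alpha = 0.382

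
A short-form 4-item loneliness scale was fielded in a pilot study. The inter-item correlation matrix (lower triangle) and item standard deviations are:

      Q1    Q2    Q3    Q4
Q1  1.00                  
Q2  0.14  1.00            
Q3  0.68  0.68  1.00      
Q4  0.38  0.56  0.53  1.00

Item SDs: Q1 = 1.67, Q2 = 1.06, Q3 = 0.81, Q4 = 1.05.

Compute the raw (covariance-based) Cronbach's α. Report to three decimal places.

Cronbach's α = 0.736

Σσ²ᵢ = 1.67² + 1.06² + 0.81² + 1.05² = 5.6711
Covariances σ_ij = r_ij · s_i · s_j:
  σ(Q1,Q2) = 0.14 × 1.67 × 1.06 = 0.2478
  σ(Q1,Q3) = 0.68 × 1.67 × 0.81 = 0.9198
  σ(Q1,Q4) = 0.38 × 1.67 × 1.05 = 0.6663
  σ(Q2,Q3) = 0.68 × 1.06 × 0.81 = 0.5838
  σ(Q2,Q4) = 0.56 × 1.06 × 1.05 = 0.6233
  σ(Q3,Q4) = 0.53 × 0.81 × 1.05 = 0.4508
σ²_T = Σσ²ᵢ + 2·Σσ_ij = 5.6711 + 2 × 3.4918 = 12.6547
α = (4/3)·(1 − 5.6711/12.6547) = 0.736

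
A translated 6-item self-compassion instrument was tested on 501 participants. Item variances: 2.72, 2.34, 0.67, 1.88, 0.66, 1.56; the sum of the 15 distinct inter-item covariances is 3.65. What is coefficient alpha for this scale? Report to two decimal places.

sum of item variances = 2.72 + 2.34 + 0.67 + 1.88 + 0.66 + 1.56 = 9.83
Sum of distinct covariances = 3.65
total variance = sum of item variances + 2·Σcov = 9.83 + 2 × 3.65 = 17.13
α = (6/5)·(1 − 9.83/17.13) = 0.51

α = 0.51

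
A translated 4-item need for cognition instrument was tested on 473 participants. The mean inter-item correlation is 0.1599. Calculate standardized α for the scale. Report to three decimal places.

Standardized α = k·r̄ / (1 + (k−1)·r̄) = 4 × 0.1599 / (1 + 3 × 0.1599)
  = 0.6396 / 1.4797 = 0.432

standardized α = 0.432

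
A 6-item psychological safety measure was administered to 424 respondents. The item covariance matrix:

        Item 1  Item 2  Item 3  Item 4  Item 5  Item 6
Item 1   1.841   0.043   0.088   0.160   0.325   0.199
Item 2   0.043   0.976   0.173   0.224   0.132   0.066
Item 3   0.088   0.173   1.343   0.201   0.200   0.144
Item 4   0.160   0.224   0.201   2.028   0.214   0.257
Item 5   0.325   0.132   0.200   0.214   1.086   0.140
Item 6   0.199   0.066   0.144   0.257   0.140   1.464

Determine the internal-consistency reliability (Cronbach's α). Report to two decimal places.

Cronbach's α = 0.44

ΣVar(i) = 1.841 + 0.976 + 1.343 + 2.028 + 1.086 + 1.464 = 8.738
Sum of off-diagonal covariances = 2.566
σ²_total = 8.738 + 2 × 2.566 = 13.870
α = (k/(k−1))·(1 − ΣVar(i)/σ²_total) = (6/5)·(1 − 8.738/13.870) = 0.44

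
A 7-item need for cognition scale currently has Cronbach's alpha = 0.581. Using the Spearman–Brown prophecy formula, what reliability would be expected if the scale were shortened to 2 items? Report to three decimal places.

Length factor m = 2/7 = 0.2857
α' = m·α / (1 − (1−m)·α)
   = 2/7 × 0.581 / (1 − (1 − 2/7) × 0.581)
   = 0.1660 / 0.5850 = 0.284

predicted reliability = 0.284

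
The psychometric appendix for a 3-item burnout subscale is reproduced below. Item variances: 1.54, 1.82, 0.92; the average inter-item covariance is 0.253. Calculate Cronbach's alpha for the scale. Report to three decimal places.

ΣVar(i) = 1.54 + 1.82 + 0.92 = 4.28
Sum of the 3 distinct covariances = 3 × 0.253 = 0.759
σ²_total = ΣVar(i) + 2·Σcov = 4.28 + 2 × 0.759 = 5.798
α = (3/2)·(1 − 4.28/5.798) = 0.393

Cronbach's alpha = 0.393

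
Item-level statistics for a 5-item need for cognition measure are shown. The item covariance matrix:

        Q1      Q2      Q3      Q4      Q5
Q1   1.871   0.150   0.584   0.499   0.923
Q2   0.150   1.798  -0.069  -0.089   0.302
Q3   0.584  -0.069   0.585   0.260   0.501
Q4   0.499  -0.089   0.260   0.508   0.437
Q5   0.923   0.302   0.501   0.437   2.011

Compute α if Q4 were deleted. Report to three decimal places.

Remaining items: Q1, Q2, Q3, Q5 (k = 4).
Σσᵢ² = 1.871 + 1.798 + 0.585 + 2.011 = 6.265
σ²_T = 6.265 + 2 × 2.391 = 11.047
α (item deleted) = (4/3)·(1 − 6.265/11.047) = 0.577

α = 0.577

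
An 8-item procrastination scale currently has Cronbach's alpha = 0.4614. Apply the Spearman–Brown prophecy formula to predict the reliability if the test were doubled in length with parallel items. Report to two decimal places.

predicted reliability = 0.63

Length factor m = 2
α' = m·α / (1 + (m−1)·α)
   = 2 × 0.4614 / (1 + (2 − 1) × 0.4614)
   = 0.9228 / 1.4614 = 0.63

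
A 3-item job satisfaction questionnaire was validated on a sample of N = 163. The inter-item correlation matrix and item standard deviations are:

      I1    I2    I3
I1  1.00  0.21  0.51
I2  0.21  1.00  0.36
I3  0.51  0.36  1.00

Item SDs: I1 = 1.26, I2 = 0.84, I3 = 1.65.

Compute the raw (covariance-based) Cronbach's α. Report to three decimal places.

α = 0.623

Σσ²ᵢ = 1.26² + 0.84² + 1.65² = 5.0157
Covariances σ_ij = r_ij · s_i · s_j:
  σ(I1,I2) = 0.21 × 1.26 × 0.84 = 0.2223
  σ(I1,I3) = 0.51 × 1.26 × 1.65 = 1.0603
  σ(I2,I3) = 0.36 × 0.84 × 1.65 = 0.4990
σ²_T = Σσ²ᵢ + 2·Σσ_ij = 5.0157 + 2 × 1.7816 = 8.5789
α = (3/2)·(1 − 5.0157/8.5789) = 0.623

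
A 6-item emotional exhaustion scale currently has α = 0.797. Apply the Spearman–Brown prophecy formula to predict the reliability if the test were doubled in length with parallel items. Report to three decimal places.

Length factor m = 2
α' = m·α / (1 + (m−1)·α)
   = 2 × 0.797 / (1 + (2 − 1) × 0.797)
   = 1.5940 / 1.7970 = 0.887

predicted reliability = 0.887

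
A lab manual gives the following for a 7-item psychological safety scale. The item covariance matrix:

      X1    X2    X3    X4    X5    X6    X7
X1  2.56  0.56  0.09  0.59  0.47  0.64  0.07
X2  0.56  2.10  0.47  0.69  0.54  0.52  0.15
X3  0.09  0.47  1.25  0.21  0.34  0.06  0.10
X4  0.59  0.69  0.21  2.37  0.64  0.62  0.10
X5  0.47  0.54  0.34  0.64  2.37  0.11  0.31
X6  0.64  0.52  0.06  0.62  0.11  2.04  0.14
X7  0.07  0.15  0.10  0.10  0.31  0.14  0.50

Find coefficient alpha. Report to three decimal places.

Σσ²ᵢ = 2.56 + 2.10 + 1.25 + 2.37 + 2.37 + 2.04 + 0.50 = 13.19
Σ_{i<j} σ_ij = 7.42
total variance = 13.19 + 2 × 7.42 = 28.03
α = (k/(k−1))·(1 − Σσ²ᵢ/total variance) = (7/6)·(1 − 13.19/28.03) = 0.618

coefficient alpha = 0.618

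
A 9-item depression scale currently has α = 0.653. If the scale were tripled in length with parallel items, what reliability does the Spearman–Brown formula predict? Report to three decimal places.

predicted reliability = 0.850

Length factor m = 3
α' = m·α / (1 + (m−1)·α)
   = 3 × 0.653 / (1 + (3 − 1) × 0.653)
   = 1.9590 / 2.3060 = 0.850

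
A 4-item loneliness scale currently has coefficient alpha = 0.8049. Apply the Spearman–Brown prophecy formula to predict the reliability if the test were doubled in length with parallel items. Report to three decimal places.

Length factor m = 2
α' = m·α / (1 + (m−1)·α)
   = 2 × 0.8049 / (1 + (2 − 1) × 0.8049)
   = 1.6098 / 1.8049 = 0.892

predicted reliability = 0.892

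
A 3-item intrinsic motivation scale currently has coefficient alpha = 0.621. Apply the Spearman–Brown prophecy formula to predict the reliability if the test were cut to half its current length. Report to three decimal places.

Length factor m = 1/2
α' = m·α / (1 − (1−m)·α)
   = 1/2 × 0.621 / (1 − (1 − 1/2) × 0.621)
   = 0.3105 / 0.6895 = 0.450

predicted reliability = 0.450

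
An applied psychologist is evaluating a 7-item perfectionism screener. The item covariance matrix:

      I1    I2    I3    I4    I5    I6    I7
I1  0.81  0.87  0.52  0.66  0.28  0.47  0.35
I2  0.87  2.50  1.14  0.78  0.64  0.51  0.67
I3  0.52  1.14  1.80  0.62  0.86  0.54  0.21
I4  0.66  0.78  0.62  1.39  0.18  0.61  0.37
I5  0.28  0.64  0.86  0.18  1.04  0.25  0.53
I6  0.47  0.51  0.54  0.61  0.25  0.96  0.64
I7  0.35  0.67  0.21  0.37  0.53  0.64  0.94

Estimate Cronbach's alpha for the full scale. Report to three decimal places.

Σσ²ᵢ = 0.81 + 2.50 + 1.80 + 1.39 + 1.04 + 0.96 + 0.94 = 9.44
Σ_{i<j} σ_ij = 11.70
σ²_total = 9.44 + 2 × 11.70 = 32.84
α = (k/(k−1))·(1 − Σσ²ᵢ/σ²_total) = (7/6)·(1 − 9.44/32.84) = 0.831

Cronbach's alpha = 0.831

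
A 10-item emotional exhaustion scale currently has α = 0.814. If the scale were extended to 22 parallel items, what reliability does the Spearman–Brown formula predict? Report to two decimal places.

predicted reliability = 0.91

Length factor m = 22/10 = 2.2000
α' = m·α / (1 + (m−1)·α)
   = 22/10 × 0.814 / (1 + (22/10 − 1) × 0.814)
   = 1.7908 / 1.9768 = 0.91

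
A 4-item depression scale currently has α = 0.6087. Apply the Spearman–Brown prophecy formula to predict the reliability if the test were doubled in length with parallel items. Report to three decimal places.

Length factor m = 2
α' = m·α / (1 + (m−1)·α)
   = 2 × 0.6087 / (1 + (2 − 1) × 0.6087)
   = 1.2174 / 1.6087 = 0.757

predicted reliability = 0.757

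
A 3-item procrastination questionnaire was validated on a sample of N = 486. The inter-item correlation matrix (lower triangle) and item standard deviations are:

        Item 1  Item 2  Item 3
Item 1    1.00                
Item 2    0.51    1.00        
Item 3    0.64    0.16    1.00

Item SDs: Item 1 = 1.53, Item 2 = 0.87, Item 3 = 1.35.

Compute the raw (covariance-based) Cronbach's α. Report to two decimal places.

Cronbach's α = 0.71

Σσ²ᵢ = 1.53² + 0.87² + 1.35² = 4.9203
Covariances σ_ij = r_ij · s_i · s_j:
  σ(Item 1,Item 2) = 0.51 × 1.53 × 0.87 = 0.6789
  σ(Item 1,Item 3) = 0.64 × 1.53 × 1.35 = 1.3219
  σ(Item 2,Item 3) = 0.16 × 0.87 × 1.35 = 0.1879
σ²_T = Σσ²ᵢ + 2·Σσ_ij = 4.9203 + 2 × 2.1887 = 9.2977
α = (3/2)·(1 − 4.9203/9.2977) = 0.71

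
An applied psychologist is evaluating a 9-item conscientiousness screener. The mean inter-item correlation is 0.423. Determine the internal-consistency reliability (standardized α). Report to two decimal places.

α = 0.87

Standardized α = k·r̄ / (1 + (k−1)·r̄) = 9 × 0.423 / (1 + 8 × 0.423)
  = 3.8070 / 4.3840 = 0.87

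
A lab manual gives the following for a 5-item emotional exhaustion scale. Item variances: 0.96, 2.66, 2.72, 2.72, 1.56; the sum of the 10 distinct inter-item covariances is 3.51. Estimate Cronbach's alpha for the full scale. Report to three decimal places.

α = 0.497

ΣVar(i) = 0.96 + 2.66 + 2.72 + 2.72 + 1.56 = 10.62
Sum of distinct covariances = 3.51
σ²_T = ΣVar(i) + 2·Σcov = 10.62 + 2 × 3.51 = 17.64
α = (5/4)·(1 − 10.62/17.64) = 0.497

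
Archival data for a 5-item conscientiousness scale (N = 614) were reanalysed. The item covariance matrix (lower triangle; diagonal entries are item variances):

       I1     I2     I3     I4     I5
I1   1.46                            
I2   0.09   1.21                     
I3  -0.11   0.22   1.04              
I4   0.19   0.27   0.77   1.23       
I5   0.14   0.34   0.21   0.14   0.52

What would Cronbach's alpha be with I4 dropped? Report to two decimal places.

Remaining items: I1, I2, I3, I5 (k = 4).
Σσᵢ² = 1.46 + 1.21 + 1.04 + 0.52 = 4.23
Var(T) = 4.23 + 2 × 0.89 = 6.01
α (item deleted) = (4/3)·(1 − 4.23/6.01) = 0.39

α = 0.39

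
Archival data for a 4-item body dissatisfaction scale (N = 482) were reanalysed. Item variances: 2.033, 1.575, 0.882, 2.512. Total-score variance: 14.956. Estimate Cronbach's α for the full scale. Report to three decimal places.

ΣVar(i) = 2.033 + 1.575 + 0.882 + 2.512 = 7.002
α = (k/(k−1))·(1 − ΣVar(i)/Var(T)) = (4/3)·(1 − 7.002/14.956) = 0.709

α = 0.709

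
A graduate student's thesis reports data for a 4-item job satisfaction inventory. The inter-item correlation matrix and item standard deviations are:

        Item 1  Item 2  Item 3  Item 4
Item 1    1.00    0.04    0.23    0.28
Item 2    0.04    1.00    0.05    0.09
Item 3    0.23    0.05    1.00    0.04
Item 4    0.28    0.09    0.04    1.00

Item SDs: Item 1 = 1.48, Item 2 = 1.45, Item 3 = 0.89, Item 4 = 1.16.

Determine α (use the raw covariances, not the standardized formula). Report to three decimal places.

α = 0.346

Σσ²ᵢ = 1.48² + 1.45² + 0.89² + 1.16² = 6.4306
Covariances σ_ij = r_ij · s_i · s_j:
  σ(Item 1,Item 2) = 0.04 × 1.48 × 1.45 = 0.0858
  σ(Item 1,Item 3) = 0.23 × 1.48 × 0.89 = 0.3030
  σ(Item 1,Item 4) = 0.28 × 1.48 × 1.16 = 0.4807
  σ(Item 2,Item 3) = 0.05 × 1.45 × 0.89 = 0.0645
  σ(Item 2,Item 4) = 0.09 × 1.45 × 1.16 = 0.1514
  σ(Item 3,Item 4) = 0.04 × 0.89 × 1.16 = 0.0413
σ²_T = Σσ²ᵢ + 2·Σσ_ij = 6.4306 + 2 × 1.1267 = 8.6840
α = (4/3)·(1 − 6.4306/8.6840) = 0.346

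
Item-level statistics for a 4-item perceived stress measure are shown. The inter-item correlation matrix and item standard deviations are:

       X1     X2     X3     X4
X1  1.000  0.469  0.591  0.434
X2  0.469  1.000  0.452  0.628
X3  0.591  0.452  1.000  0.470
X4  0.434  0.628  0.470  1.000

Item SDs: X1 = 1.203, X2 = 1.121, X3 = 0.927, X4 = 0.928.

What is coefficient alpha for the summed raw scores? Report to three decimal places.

Σσ²ᵢ = 1.203² + 1.121² + 0.927² + 0.928² = 4.4244
Covariances σ_ij = r_ij · s_i · s_j:
  σ(X1,X2) = 0.469 × 1.203 × 1.121 = 0.6325
  σ(X1,X3) = 0.591 × 1.203 × 0.927 = 0.6591
  σ(X1,X4) = 0.434 × 1.203 × 0.928 = 0.4845
  σ(X2,X3) = 0.452 × 1.121 × 0.927 = 0.4697
  σ(X2,X4) = 0.628 × 1.121 × 0.928 = 0.6533
  σ(X3,X4) = 0.470 × 0.927 × 0.928 = 0.4043
σ²_T = Σσ²ᵢ + 2·Σσ_ij = 4.4244 + 2 × 3.3034 = 11.0312
α = (4/3)·(1 − 4.4244/11.0312) = 0.799

α = 0.799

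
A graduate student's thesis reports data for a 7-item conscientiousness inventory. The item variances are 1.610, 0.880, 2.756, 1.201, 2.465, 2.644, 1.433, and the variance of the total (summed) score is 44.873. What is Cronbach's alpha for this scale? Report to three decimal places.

sum of item variances = 1.610 + 0.880 + 2.756 + 1.201 + 2.465 + 2.644 + 1.433 = 12.989
α = (k/(k−1))·(1 − sum of item variances/σ²_total) = (7/6)·(1 − 12.989/44.873) = 0.829

Cronbach's alpha = 0.829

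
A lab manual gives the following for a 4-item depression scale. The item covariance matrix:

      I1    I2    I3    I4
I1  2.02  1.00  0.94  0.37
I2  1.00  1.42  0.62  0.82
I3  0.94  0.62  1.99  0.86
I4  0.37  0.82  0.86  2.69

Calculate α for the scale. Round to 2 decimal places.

α = 0.71

Σσᵢ² = 2.02 + 1.42 + 1.99 + 2.69 = 8.12
Sum of off-diagonal covariances = 4.61
σ²_total = 8.12 + 2 × 4.61 = 17.34
α = (k/(k−1))·(1 − Σσᵢ²/σ²_total) = (4/3)·(1 − 8.12/17.34) = 0.71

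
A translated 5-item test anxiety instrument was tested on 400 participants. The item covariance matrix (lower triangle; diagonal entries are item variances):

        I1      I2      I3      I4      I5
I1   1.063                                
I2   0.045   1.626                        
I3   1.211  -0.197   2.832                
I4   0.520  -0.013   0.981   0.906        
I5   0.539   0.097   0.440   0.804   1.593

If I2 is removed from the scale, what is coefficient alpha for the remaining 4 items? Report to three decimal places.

Remaining items: I1, I3, I4, I5 (k = 4).
Σσ²ᵢ = 1.063 + 2.832 + 0.906 + 1.593 = 6.394
σ²_T = 6.394 + 2 × 4.495 = 15.384
α (item deleted) = (4/3)·(1 − 6.394/15.384) = 0.779

coefficient alpha = 0.779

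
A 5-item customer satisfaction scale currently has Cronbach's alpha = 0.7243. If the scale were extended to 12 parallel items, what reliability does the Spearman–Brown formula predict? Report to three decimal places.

predicted reliability = 0.863

Length factor m = 12/5 = 2.4000
α' = m·α / (1 + (m−1)·α)
   = 12/5 × 0.7243 / (1 + (12/5 − 1) × 0.7243)
   = 1.7383 / 2.0140 = 0.863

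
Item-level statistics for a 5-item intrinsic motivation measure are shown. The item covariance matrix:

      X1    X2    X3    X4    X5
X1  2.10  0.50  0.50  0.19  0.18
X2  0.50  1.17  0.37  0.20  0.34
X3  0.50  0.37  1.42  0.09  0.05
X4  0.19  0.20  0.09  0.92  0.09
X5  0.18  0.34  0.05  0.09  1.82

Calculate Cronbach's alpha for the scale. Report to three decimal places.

sum of item variances = 2.10 + 1.17 + 1.42 + 0.92 + 1.82 = 7.43
Sum of the distinct covariances = 2.51
Var(T) = 7.43 + 2 × 2.51 = 12.45
α = (k/(k−1))·(1 − sum of item variances/Var(T)) = (5/4)·(1 − 7.43/12.45) = 0.504

Cronbach's alpha = 0.504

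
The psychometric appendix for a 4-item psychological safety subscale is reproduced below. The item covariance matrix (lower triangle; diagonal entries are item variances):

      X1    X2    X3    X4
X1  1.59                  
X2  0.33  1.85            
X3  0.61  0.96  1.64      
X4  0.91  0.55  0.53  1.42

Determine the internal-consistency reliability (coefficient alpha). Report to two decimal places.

Σσᵢ² = 1.59 + 1.85 + 1.64 + 1.42 = 6.50
Σ_{i<j} σ_ij = 3.89
Var(T) = 6.50 + 2 × 3.89 = 14.28
α = (k/(k−1))·(1 − Σσᵢ²/Var(T)) = (4/3)·(1 − 6.50/14.28) = 0.73

coefficient alpha = 0.73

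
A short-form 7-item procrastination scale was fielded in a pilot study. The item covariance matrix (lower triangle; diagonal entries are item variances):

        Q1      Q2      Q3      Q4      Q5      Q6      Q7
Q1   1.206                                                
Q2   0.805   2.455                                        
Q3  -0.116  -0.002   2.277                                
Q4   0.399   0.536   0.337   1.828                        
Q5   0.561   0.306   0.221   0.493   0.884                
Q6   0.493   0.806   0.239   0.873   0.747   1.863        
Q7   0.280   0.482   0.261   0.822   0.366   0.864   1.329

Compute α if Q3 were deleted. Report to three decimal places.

Remaining items: Q1, Q2, Q4, Q5, Q6, Q7 (k = 6).
Σσ²ᵢ = 1.206 + 2.455 + 1.828 + 0.884 + 1.863 + 1.329 = 9.565
σ²_T = 9.565 + 2 × 8.833 = 27.231
α (item deleted) = (6/5)·(1 − 9.565/27.231) = 0.778

α = 0.778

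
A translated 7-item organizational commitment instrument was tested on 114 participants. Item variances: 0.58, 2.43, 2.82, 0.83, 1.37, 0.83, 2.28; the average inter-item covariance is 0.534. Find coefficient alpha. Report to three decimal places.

coefficient alpha = 0.779

ΣVar(i) = 0.58 + 2.43 + 2.82 + 0.83 + 1.37 + 0.83 + 2.28 = 11.14
Sum of the 21 distinct covariances = 21 × 0.534 = 11.214
Var(T) = ΣVar(i) + 2·Σcov = 11.14 + 2 × 11.214 = 33.568
α = (7/6)·(1 − 11.14/33.568) = 0.779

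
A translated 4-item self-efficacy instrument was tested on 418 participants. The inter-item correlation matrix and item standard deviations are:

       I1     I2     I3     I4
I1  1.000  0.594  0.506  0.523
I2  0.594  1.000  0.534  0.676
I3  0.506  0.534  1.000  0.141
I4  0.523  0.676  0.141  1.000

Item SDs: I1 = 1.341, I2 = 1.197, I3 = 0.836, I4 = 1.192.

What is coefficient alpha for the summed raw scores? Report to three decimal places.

α = 0.799

Σσ²ᵢ = 1.341² + 1.197² + 0.836² + 1.192² = 5.3509
Covariances σ_ij = r_ij · s_i · s_j:
  σ(I1,I2) = 0.594 × 1.341 × 1.197 = 0.9535
  σ(I1,I3) = 0.506 × 1.341 × 0.836 = 0.5673
  σ(I1,I4) = 0.523 × 1.341 × 1.192 = 0.8360
  σ(I2,I3) = 0.534 × 1.197 × 0.836 = 0.5344
  σ(I2,I4) = 0.676 × 1.197 × 1.192 = 0.9645
  σ(I3,I4) = 0.141 × 0.836 × 1.192 = 0.1405
σ²_T = Σσ²ᵢ + 2·Σσ_ij = 5.3509 + 2 × 3.9962 = 13.3433
α = (4/3)·(1 − 5.3509/13.3433) = 0.799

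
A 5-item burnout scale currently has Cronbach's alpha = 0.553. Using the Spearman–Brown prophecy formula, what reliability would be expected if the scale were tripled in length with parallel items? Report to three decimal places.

Length factor m = 3
α' = m·α / (1 + (m−1)·α)
   = 3 × 0.553 / (1 + (3 − 1) × 0.553)
   = 1.6590 / 2.1060 = 0.788

predicted reliability = 0.788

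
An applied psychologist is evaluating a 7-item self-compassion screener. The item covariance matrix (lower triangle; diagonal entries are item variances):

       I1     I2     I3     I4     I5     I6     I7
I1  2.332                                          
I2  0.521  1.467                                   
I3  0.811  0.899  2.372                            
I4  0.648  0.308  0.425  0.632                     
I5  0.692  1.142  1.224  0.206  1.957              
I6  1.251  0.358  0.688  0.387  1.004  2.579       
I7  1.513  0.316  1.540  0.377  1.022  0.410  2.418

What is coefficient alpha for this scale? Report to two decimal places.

Σσ²ᵢ = 2.332 + 1.467 + 2.372 + 0.632 + 1.957 + 2.579 + 2.418 = 13.757
Σ_{i<j} σ_ij = 15.742
σ²_T = 13.757 + 2 × 15.742 = 45.241
α = (k/(k−1))·(1 − Σσ²ᵢ/σ²_T) = (7/6)·(1 − 13.757/45.241) = 0.81

coefficient alpha = 0.81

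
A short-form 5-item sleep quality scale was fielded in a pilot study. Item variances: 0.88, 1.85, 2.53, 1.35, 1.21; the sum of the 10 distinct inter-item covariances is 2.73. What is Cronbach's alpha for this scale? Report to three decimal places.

sum of item variances = 0.88 + 1.85 + 2.53 + 1.35 + 1.21 = 7.82
Sum of distinct covariances = 2.73
Var(T) = sum of item variances + 2·Σcov = 7.82 + 2 × 2.73 = 13.28
α = (5/4)·(1 − 7.82/13.28) = 0.514

Cronbach's alpha = 0.514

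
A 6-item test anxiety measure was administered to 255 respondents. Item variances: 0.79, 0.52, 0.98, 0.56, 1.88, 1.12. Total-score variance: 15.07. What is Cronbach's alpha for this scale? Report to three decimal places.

ΣVar(i) = 0.79 + 0.52 + 0.98 + 0.56 + 1.88 + 1.12 = 5.85
α = (k/(k−1))·(1 − ΣVar(i)/Var(T)) = (6/5)·(1 − 5.85/15.07) = 0.734

α = 0.734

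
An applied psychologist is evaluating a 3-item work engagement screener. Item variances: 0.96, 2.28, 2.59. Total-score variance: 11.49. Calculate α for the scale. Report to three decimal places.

Σσ²ᵢ = 0.96 + 2.28 + 2.59 = 5.83
α = (k/(k−1))·(1 − Σσ²ᵢ/σ²_total) = (3/2)·(1 − 5.83/11.49) = 0.739

α = 0.739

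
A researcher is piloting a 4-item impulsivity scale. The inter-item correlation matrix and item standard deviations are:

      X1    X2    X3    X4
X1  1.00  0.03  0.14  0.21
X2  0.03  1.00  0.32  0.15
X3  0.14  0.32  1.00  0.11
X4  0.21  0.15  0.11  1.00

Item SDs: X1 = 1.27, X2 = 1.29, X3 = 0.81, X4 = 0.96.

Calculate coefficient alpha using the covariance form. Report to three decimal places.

Σσ²ᵢ = 1.27² + 1.29² + 0.81² + 0.96² = 4.8547
Covariances σ_ij = r_ij · s_i · s_j:
  σ(X1,X2) = 0.03 × 1.27 × 1.29 = 0.0491
  σ(X1,X3) = 0.14 × 1.27 × 0.81 = 0.1440
  σ(X1,X4) = 0.21 × 1.27 × 0.96 = 0.2560
  σ(X2,X3) = 0.32 × 1.29 × 0.81 = 0.3344
  σ(X2,X4) = 0.15 × 1.29 × 0.96 = 0.1858
  σ(X3,X4) = 0.11 × 0.81 × 0.96 = 0.0855
σ²_T = Σσ²ᵢ + 2·Σσ_ij = 4.8547 + 2 × 1.0548 = 6.9643
α = (4/3)·(1 − 4.8547/6.9643) = 0.404

coefficient alpha = 0.404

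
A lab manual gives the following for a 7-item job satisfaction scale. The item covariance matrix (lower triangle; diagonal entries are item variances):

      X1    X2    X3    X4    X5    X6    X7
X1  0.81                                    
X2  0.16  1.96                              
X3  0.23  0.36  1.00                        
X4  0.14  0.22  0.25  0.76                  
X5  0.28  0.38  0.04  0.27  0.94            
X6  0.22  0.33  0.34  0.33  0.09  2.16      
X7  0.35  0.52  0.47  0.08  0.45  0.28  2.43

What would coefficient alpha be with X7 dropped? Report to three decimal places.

Remaining items: X1, X2, X3, X4, X5, X6 (k = 6).
Σσᵢ² = 0.81 + 1.96 + 1.00 + 0.76 + 0.94 + 2.16 = 7.63
total variance = 7.63 + 2 × 3.64 = 14.91
α (item deleted) = (6/5)·(1 − 7.63/14.91) = 0.586

coefficient alpha = 0.586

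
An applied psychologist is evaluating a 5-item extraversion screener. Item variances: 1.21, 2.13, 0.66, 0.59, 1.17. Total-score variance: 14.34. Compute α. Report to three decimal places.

α = 0.748

ΣVar(i) = 1.21 + 2.13 + 0.66 + 0.59 + 1.17 = 5.76
α = (k/(k−1))·(1 − ΣVar(i)/σ²_total) = (5/4)·(1 − 5.76/14.34) = 0.748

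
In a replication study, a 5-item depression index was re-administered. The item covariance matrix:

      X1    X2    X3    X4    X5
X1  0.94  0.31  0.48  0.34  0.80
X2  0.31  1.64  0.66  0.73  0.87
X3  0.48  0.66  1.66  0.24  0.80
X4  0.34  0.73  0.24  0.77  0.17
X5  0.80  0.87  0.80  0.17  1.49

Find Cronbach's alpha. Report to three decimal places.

ΣVar(i) = 0.94 + 1.64 + 1.66 + 0.77 + 1.49 = 6.50
Σ_{i<j} σ_ij = 5.40
Var(T) = 6.50 + 2 × 5.40 = 17.30
α = (k/(k−1))·(1 − ΣVar(i)/Var(T)) = (5/4)·(1 − 6.50/17.30) = 0.780

Cronbach's alpha = 0.780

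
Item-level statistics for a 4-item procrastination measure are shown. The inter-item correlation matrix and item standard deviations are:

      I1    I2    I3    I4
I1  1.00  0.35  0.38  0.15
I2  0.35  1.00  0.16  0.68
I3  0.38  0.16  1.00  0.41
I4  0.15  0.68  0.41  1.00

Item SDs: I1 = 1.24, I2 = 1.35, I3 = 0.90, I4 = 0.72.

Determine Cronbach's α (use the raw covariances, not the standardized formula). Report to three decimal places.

Σσ²ᵢ = 1.24² + 1.35² + 0.90² + 0.72² = 4.6885
Covariances σ_ij = r_ij · s_i · s_j:
  σ(I1,I2) = 0.35 × 1.24 × 1.35 = 0.5859
  σ(I1,I3) = 0.38 × 1.24 × 0.90 = 0.4241
  σ(I1,I4) = 0.15 × 1.24 × 0.72 = 0.1339
  σ(I2,I3) = 0.16 × 1.35 × 0.90 = 0.1944
  σ(I2,I4) = 0.68 × 1.35 × 0.72 = 0.6610
  σ(I3,I4) = 0.41 × 0.90 × 0.72 = 0.2657
σ²_T = Σσ²ᵢ + 2·Σσ_ij = 4.6885 + 2 × 2.2650 = 9.2185
α = (4/3)·(1 − 4.6885/9.2185) = 0.655

Cronbach's α = 0.655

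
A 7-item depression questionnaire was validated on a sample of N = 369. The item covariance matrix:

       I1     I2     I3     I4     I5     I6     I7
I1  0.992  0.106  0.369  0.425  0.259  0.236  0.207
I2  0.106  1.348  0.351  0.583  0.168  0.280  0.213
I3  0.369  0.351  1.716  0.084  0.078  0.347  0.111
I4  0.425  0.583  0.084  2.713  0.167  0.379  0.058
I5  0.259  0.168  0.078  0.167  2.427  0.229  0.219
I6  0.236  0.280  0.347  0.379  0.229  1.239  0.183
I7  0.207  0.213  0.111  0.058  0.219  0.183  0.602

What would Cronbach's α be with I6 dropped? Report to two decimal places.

Remaining items: I1, I2, I3, I4, I5, I7 (k = 6).
sum of item variances = 0.992 + 1.348 + 1.716 + 2.713 + 2.427 + 0.602 = 9.798
σ²_total = 9.798 + 2 × 3.398 = 16.594
α (item deleted) = (6/5)·(1 − 9.798/16.594) = 0.49

Cronbach's α = 0.49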